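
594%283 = 28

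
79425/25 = 3177 = 3177.00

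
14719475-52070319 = -37350844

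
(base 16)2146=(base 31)8qo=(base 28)ao6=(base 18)1854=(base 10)8518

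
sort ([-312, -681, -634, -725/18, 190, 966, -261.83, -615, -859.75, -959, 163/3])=[-959, -859.75, -681, -634, -615, -312, -261.83, -725/18, 163/3, 190, 966]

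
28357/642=44 + 109/642 ≈ 44.17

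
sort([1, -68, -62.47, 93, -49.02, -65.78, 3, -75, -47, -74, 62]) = [-75, -74, -68, -65.78, -62.47, -49.02, -47, 1, 3, 62, 93]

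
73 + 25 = 98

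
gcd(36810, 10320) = 30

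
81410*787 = 64069670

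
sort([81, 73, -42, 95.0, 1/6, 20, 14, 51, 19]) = [-42, 1/6, 14, 19, 20, 51, 73, 81, 95.0]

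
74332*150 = 11149800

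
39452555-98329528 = -58876973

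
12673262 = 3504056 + 9169206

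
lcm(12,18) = 36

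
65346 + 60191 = 125537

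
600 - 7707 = -7107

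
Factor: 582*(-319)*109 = -1*2^1*3^1*11^1*29^1*97^1*109^1 = -20236722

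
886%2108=886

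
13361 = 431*31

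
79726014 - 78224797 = 1501217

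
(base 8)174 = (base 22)5e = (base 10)124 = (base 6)324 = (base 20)64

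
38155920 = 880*43359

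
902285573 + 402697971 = 1304983544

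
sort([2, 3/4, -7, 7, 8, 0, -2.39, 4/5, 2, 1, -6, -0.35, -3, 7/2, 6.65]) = [-7, -6, -3, -2.39, -0.35, 0, 3/4, 4/5, 1, 2, 2, 7/2, 6.65, 7, 8]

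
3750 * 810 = 3037500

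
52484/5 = 10496 + 4/5 = 10496.80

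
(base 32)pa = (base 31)q4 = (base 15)390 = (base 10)810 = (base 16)32a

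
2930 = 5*586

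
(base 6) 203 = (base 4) 1023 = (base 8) 113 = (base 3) 2210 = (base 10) 75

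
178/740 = 89/370 ≈ 0.241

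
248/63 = 3 + 59/63 ≈ 3.94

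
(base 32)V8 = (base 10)1000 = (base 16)3E8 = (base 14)516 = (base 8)1750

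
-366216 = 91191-457407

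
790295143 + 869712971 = 1660008114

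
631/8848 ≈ 0.0713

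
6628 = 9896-3268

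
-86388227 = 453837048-540225275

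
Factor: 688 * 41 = 2^4 * 41^1 * 43^1 = 28208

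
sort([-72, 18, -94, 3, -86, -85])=[-94, -86, -85, -72, 3, 18]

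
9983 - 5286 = 4697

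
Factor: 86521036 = 2^2*7^1*29^1*127^1*839^1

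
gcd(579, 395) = 1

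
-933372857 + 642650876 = -290721981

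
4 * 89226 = 356904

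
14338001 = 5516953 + 8821048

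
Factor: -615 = -1 * 3^1 * 5^1 * 41^1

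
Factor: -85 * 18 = -1 * 2^1 * 3^2 * 5^1 * 17^1 = -1530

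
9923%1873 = 558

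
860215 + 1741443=2601658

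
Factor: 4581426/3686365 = 2^1 * 3^1 * 5^(-1) * 17^(-1) * 31^(-1) * 53^1 * 1399^(-1) * 14407^1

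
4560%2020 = 520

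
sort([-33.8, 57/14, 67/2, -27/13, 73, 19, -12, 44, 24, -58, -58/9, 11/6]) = [-58, -33.8, -12, -58/9, -27/13, 11/6, 57/14, 19, 24, 67/2, 44, 73]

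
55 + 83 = 138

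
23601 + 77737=101338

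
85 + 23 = 108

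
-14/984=-7/492 ≈ -0.0142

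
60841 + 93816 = 154657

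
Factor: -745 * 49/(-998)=2^(-1) * 5^1 * 7^2 * 149^1 * 499^(-1)=36505/998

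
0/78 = 0 = 0.00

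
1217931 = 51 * 23881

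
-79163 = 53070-132233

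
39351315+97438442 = 136789757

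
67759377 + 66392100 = 134151477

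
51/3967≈0.0129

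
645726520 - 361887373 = 283839147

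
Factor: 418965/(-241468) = -1 * 2^(-2) * 3^1 * 5^1 * 31^1 * 67^(-1) = -465/268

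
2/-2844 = -1/1422 ≈ -0.000703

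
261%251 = 10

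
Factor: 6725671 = 131^1*51341^1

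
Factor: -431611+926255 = 2^2 * 123661^1 = 494644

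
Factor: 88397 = 88397^1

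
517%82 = 25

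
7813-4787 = 3026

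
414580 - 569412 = -154832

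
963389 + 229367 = 1192756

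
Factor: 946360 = 2^3*5^1*59^1*401^1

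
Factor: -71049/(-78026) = 2^(-1)*3^1*11^1*13^(-1)*2153^1*3001^(-1) 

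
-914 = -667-247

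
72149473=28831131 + 43318342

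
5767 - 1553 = 4214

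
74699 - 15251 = 59448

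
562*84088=47257456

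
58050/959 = 60 + 510/959 ≈ 60.53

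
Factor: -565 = -1*5^1*113^1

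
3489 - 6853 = -3364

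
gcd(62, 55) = 1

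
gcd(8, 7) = 1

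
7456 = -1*(-7456)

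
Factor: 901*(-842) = -1*2^1*17^1*53^1*421^1 = -758642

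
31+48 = 79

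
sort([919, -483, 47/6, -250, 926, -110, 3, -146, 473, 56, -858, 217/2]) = [-858, -483, -250, -146, -110, 3, 47/6, 56, 217/2, 473, 919, 926]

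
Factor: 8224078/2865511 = 2^1 * 11^(-1) * 191^1 * 337^(-1) * 773^(-1) * 21529^1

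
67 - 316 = -249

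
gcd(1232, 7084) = 308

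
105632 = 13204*8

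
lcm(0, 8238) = 0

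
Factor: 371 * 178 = 2^1 * 7^1 * 53^1 * 89^1 = 66038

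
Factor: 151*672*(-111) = -1*2^5*3^2*7^1*37^1*151^1 = -11263392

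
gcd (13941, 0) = 13941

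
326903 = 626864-299961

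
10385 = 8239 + 2146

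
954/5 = 190+4/5 = 190.80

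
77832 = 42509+35323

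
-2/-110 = 1/55 ≈ 0.0182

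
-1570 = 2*(-785)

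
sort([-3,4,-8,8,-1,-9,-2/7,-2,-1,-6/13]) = [-9,-8,-3,-2,-1,-1,-6/13,-2/7,4,8]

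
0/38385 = 0 = 0.00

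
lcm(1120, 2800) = 5600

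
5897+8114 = 14011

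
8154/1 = 8154 = 8154.00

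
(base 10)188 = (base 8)274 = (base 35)5d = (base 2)10111100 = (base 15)c8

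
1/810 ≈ 0.00123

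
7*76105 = 532735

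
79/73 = 1 + 6/73 ≈ 1.08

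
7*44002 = 308014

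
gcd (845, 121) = 1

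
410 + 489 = 899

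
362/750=181/375 ≈ 0.483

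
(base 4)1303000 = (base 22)f4c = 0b1110011000000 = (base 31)7kd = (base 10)7360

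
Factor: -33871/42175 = -1 * 5^(-2) * 7^(-1) * 241^(-1) * 33871^1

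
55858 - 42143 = 13715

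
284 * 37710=10709640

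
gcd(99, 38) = 1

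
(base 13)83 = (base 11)98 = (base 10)107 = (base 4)1223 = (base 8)153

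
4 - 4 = 0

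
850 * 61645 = 52398250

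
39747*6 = 238482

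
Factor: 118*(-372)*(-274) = 2^4*3^1*31^1*59^1*137^1 = 12027504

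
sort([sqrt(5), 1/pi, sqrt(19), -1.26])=[-1.26, 1/pi, sqrt(5), sqrt(19)]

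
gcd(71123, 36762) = 1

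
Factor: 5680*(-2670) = -1*2^5*3^1*5^2*71^1*89^1 = -15165600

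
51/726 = 17/242 ≈ 0.0702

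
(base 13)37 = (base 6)114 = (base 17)2c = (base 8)56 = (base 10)46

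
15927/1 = 15927 = 15927.00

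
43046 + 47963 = 91009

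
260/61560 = 13/3078 ≈ 0.00422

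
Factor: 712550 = 2^1 * 5^2 * 14251^1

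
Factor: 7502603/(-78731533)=-1 * 47^(-1) * 1675139^(-1) * 7502603^1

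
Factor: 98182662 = 2^1 * 3^1 * 431^1 * 37967^1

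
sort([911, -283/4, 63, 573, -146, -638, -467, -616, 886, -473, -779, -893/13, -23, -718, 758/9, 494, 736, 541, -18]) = [-779, -718, -638, -616, -473, -467, -146, -283/4, -893/13, -23, -18, 63, 758/9, 494, 541, 573, 736, 886, 911]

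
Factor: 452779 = 53^1*8543^1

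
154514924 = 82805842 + 71709082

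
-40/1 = -40 = -40.00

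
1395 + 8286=9681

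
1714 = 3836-2122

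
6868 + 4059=10927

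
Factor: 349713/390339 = 3^(-2) * 7^2 * 13^1 * 79^(-1) = 637/711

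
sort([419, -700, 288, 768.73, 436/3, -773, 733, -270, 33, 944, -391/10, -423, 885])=[-773, -700, -423, -270, -391/10, 33, 436/3, 288, 419, 733, 768.73, 885, 944]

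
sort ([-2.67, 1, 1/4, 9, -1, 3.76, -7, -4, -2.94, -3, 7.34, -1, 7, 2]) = [-7, -4, -3, -2.94, -2.67, -1, -1, 1/4, 1, 2, 3.76, 7, 7.34, 9]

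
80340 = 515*156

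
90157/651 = 138+319/651 ≈ 138.49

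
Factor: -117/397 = -1*3^2*13^1*397^(-1)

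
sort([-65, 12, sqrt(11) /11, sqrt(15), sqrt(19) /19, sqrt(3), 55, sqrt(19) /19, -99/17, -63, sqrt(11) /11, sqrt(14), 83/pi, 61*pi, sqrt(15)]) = [-65, -63, -99/17, sqrt(19) /19, sqrt(19) /19, sqrt(11) /11, sqrt(11) /11, sqrt(3), sqrt(14), sqrt(15), sqrt(15), 12, 83/pi, 55, 61*pi]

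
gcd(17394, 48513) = 3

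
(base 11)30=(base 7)45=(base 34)x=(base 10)33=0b100001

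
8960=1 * 8960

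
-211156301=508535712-719692013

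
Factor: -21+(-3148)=-1*3169^1=-3169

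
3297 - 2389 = 908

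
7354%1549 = 1158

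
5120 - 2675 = 2445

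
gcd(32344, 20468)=4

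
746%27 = 17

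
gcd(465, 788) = 1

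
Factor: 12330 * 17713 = 2^1 * 3^2 * 5^1 * 137^1 * 17713^1 = 218401290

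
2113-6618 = -4505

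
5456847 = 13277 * 411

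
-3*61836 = -185508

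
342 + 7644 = 7986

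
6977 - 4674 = 2303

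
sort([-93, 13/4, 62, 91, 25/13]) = [-93, 25/13, 13/4, 62, 91]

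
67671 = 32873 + 34798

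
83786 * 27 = 2262222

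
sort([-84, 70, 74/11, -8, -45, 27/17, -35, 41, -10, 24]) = [-84, -45, -35, -10, -8, 27/17, 74/11, 24, 41, 70]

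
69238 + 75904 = 145142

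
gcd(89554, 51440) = 2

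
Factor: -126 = -1*2^1*3^2*7^1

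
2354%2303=51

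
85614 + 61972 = 147586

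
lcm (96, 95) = 9120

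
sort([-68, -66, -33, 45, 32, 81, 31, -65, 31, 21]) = [-68, -66, -65, -33, 21, 31, 31, 32, 45, 81]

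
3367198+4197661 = 7564859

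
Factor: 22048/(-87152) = -1 * 2^1 * 53^1 * 419^(-1) = -106/419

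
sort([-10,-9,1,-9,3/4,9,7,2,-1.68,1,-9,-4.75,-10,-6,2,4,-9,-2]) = [-10,-10,-9,-9,-9,-9,-6,-4.75,-2,-1.68,3/4,1,1,2,2,4,7,9]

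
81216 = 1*81216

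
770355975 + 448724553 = 1219080528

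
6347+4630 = 10977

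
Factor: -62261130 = -1*2^1*3^1*5^1*199^1*10429^1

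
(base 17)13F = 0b101100011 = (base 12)257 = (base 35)A5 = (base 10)355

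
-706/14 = -353/7 ≈ -50.43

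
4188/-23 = -182 - 2/23 ≈ -182.09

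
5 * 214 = 1070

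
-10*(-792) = 7920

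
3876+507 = 4383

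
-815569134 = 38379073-853948207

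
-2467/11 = -224 - 3/11≈-224.27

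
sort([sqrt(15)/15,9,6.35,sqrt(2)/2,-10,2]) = [-10,sqrt(15)/15,sqrt(2)/2,2,6.35,9]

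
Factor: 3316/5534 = 2^1 * 829^1 * 2767^(-1) = 1658/2767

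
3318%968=414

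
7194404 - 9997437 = -2803033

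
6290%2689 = 912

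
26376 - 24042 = 2334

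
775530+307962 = 1083492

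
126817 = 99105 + 27712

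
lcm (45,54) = 270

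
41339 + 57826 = 99165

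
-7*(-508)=3556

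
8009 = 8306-297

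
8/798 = 4/399 ≈ 0.0100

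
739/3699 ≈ 0.200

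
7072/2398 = 3536/1199 ≈ 2.95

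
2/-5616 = -1/2808 ≈ -0.000356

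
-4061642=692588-4754230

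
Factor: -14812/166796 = -1 * 7^(-1) * 23^1 * 37^(-1) = -23/259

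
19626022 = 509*38558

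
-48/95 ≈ -0.505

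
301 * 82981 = 24977281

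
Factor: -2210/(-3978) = 3^(-2)*5^1 = 5/9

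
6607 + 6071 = 12678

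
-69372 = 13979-83351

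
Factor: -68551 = -1 * 7^2 * 1399^1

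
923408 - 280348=643060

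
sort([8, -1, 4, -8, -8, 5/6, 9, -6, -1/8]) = [-8, -8, -6, -1, -1/8, 5/6, 4, 8, 9]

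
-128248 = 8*(-16031)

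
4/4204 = 1/1051 ≈ 0.000951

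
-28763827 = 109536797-138300624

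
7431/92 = 80+71/92 ≈ 80.77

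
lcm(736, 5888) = 5888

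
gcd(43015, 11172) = 7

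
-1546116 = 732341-2278457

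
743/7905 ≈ 0.0940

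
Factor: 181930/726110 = 11^(-1)*41^(-1)*113^1 = 113/451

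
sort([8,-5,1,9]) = [-5,1,8,9]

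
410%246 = 164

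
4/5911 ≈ 0.000677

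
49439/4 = 12359 + 3/4 = 12359.75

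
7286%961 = 559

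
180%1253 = 180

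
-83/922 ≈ -0.0900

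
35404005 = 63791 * 555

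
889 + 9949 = 10838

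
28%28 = 0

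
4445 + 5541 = 9986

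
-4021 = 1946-5967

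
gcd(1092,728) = 364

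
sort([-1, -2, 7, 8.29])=[-2, -1, 7, 8.29]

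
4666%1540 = 46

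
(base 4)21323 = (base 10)635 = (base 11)528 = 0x27b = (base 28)mj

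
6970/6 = 1161 + 2/3 ≈ 1161.67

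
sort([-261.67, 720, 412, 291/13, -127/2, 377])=[-261.67, -127/2, 291/13, 377, 412, 720]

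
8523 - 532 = 7991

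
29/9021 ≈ 0.00321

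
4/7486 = 2/3743 ≈ 0.000534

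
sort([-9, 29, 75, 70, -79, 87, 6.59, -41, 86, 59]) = [-79, -41, -9, 6.59, 29, 59, 70, 75, 86, 87]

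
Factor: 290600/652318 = 2^2*5^2*1453^1*326159^ (-1) = 145300/326159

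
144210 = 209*690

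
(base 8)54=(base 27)1h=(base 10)44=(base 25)1j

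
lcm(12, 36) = 36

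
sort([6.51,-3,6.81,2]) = [-3,2,6.51,6.81]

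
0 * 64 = 0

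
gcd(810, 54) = 54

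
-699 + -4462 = -5161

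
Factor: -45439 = -1 * 45439^1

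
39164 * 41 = 1605724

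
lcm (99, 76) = 7524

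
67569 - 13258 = 54311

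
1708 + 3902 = 5610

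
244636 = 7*34948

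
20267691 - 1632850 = 18634841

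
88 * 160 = 14080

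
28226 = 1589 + 26637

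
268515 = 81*3315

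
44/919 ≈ 0.0479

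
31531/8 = 3941 + 3/8 ≈ 3941.38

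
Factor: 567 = 3^4 * 7^1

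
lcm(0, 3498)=0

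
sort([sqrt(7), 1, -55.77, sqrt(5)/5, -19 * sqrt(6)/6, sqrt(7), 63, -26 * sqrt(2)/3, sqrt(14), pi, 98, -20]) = [-55.77, -20, -26 * sqrt(2)/3, -19 * sqrt(6)/6, sqrt(5)/5, 1, sqrt(7), sqrt(7), pi, sqrt(14), 63, 98]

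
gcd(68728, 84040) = 88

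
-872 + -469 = -1341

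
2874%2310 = 564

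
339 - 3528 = -3189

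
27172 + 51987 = 79159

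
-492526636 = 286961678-779488314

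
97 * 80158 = 7775326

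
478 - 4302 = -3824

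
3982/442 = 1991/221 ≈ 9.01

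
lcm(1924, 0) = 0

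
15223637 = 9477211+5746426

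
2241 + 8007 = 10248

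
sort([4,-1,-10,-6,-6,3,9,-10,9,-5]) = [-10,-10,-6,-6,-5,-1,3,4,9,9]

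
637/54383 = 91/7769 ≈ 0.0117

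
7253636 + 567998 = 7821634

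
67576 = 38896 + 28680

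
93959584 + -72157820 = 21801764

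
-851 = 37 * (-23)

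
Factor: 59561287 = 59561287^1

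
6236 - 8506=-2270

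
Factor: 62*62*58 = 2^3*29^1*31^2 = 222952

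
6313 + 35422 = 41735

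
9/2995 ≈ 0.00301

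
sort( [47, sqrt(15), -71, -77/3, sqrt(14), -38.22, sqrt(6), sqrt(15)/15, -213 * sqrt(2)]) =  [-213 * sqrt(2), -71, -38.22, -77/3, sqrt(15)/15, sqrt(6), sqrt(14), sqrt(15), 47]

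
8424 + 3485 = 11909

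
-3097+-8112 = -11209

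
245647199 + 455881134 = 701528333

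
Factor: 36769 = 83^1 * 443^1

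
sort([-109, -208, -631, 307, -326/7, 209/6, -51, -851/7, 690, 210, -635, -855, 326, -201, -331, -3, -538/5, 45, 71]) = [-855, -635, -631, -331, -208, -201, -851/7, -109, -538/5, -51, -326/7, -3, 209/6, 45, 71, 210, 307, 326, 690]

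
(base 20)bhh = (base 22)9i5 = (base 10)4757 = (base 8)11225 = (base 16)1295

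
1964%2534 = 1964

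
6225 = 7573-1348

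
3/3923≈0.000765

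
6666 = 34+6632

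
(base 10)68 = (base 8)104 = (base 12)58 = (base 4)1010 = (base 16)44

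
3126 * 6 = 18756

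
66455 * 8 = 531640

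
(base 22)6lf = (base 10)3381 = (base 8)6465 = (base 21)7e0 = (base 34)2vf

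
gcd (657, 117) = 9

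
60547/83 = 729+40/83 ≈ 729.48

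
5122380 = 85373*60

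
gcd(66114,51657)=3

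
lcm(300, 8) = 600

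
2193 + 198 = 2391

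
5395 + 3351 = 8746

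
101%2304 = 101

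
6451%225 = 151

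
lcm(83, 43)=3569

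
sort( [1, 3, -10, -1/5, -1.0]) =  [-10, -1.0, -1/5, 1, 3]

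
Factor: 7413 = 3^1*7^1*353^1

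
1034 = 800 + 234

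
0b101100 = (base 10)44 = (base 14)32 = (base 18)28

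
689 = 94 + 595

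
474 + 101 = 575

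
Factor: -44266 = -1*2^1*22133^1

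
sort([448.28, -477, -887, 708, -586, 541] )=[-887, -586, -477, 448.28, 541, 708] 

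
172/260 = 43/65 ≈ 0.662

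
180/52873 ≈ 0.00340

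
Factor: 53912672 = 2^5*11^1*103^1*1487^1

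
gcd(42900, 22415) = 5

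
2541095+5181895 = 7722990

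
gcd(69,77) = 1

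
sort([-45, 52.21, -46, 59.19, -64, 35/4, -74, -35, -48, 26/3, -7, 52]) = [-74, -64, -48, -46, -45, -35, -7, 26/3, 35/4, 52, 52.21, 59.19]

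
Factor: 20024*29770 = 2^4*5^1*13^1*229^1*2503^1 = 596114480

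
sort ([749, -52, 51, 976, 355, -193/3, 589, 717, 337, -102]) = [-102, -193/3, -52, 51, 337, 355, 589, 717, 749, 976]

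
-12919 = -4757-8162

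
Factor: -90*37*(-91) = 2^1*3^2*5^1*7^1*13^1*37^1 = 303030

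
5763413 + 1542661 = 7306074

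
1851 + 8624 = 10475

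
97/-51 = -1 - 46/51 ≈ -1.90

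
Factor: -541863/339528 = -1 * 2^(-3) * 3^2 * 43^(-1) * 61^1 = -549/344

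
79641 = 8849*9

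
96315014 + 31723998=128039012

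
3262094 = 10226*319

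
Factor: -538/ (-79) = 2^1*79^ (-1)*269^1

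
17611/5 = 3522 + 1/5 = 3522.20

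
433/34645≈0.0125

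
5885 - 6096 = -211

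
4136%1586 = 964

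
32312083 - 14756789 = 17555294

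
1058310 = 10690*99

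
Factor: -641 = -1*641^1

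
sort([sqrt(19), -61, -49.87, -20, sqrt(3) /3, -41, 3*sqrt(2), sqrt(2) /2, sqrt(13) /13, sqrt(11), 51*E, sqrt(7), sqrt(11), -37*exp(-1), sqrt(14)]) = [-61, -49.87, -41, -20, -37*exp(-1), sqrt(13) /13, sqrt(3) /3, sqrt(2) /2, sqrt(7), sqrt(11), sqrt(11), sqrt(14), 3*sqrt(2), sqrt(19), 51*E]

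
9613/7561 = 1 + 2052/7561 ≈ 1.27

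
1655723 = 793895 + 861828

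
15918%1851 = 1110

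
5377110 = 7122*755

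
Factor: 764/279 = 2^2 * 3^(-2) * 31^(-1) * 191^1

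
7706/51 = 151 + 5/51 ≈ 151.10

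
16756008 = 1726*9708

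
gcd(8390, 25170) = 8390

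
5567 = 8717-3150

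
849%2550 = 849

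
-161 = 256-417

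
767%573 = 194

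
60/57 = 1 + 1/19 ≈ 1.05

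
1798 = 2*899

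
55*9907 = 544885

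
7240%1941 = 1417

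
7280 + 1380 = 8660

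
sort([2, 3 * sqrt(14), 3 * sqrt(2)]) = [2, 3 * sqrt(2), 3 * sqrt(14)]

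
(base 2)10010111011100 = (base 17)1g92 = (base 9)14258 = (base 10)9692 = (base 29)bf6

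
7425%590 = 345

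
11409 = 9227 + 2182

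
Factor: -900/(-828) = 5^2 * 23^(-1) = 25/23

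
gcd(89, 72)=1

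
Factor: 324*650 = 2^3*3^4*5^2*13^1 = 210600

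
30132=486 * 62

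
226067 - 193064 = 33003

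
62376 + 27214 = 89590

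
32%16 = 0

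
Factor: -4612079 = -1 * 19^1 * 67^1 * 3623^1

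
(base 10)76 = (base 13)5b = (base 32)2c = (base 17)48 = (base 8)114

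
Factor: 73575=3^3 * 5^2 * 109^1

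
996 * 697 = 694212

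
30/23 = 1 + 7/23 ≈ 1.30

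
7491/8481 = 227/257≈0.883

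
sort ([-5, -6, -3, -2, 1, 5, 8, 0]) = [-6, -5, -3, -2, 0, 1, 5, 8]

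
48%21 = 6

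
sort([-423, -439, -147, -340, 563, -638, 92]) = [-638, -439, -423, -340, -147, 92, 563]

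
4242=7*606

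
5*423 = 2115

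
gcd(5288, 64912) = 8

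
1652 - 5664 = -4012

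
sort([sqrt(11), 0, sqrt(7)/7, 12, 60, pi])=[0, sqrt(7)/7, pi, sqrt(11), 12, 60]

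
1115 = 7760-6645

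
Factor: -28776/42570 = -1*2^2*3^(-1)*5^(-1)*43^(-1)*109^1 = -436/645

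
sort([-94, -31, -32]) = [-94, -32, -31]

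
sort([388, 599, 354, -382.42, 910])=[-382.42, 354, 388, 599, 910]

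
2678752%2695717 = 2678752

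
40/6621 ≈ 0.00604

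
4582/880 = 2291/440 ≈ 5.21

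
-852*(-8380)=7139760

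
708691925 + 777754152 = 1486446077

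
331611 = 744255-412644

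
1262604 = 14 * 90186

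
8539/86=99 + 25/86 ≈ 99.29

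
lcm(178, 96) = 8544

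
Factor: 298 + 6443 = 3^2 * 7^1 * 107^1 = 6741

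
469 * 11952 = 5605488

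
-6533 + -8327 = -14860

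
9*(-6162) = -55458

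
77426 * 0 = 0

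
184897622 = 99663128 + 85234494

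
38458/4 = 19229/2 = 9614.50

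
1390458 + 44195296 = 45585754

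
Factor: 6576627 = 3^1*167^1*13127^1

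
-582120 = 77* (-7560)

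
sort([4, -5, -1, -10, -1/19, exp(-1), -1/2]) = [-10, -5, -1, -1/2, -1/19, exp(-1), 4]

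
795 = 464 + 331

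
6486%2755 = 976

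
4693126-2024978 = 2668148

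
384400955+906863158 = 1291264113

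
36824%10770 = 4514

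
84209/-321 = -262 - 1/3 ≈ -262.33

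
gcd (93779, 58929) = 1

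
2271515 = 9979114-7707599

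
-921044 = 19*(-48476) 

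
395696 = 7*56528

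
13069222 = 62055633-48986411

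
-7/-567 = 1/81 ≈ 0.0123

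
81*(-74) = -5994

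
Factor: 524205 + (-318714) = 3^1*11^1*13^1*479^1 = 205491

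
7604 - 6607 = 997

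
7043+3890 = 10933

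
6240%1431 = 516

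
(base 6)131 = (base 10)55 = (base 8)67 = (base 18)31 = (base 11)50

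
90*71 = 6390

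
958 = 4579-3621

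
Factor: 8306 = 2^1*4153^1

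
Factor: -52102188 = -1 * 2^2 * 3^2 * 1447283^1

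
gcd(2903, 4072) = 1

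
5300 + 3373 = 8673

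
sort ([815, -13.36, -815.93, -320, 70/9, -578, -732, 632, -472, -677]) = [-815.93, -732, -677, -578, -472, -320, -13.36, 70/9, 632, 815]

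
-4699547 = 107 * (-43921)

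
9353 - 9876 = -523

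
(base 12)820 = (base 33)12l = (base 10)1176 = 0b10010011000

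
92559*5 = 462795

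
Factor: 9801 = 3^4 * 11^2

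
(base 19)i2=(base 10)344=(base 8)530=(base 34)a4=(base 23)em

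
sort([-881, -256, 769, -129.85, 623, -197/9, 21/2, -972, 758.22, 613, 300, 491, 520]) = [-972, -881, -256, -129.85, -197/9, 21/2, 300, 491, 520, 613, 623, 758.22, 769]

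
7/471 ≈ 0.0149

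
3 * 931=2793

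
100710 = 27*3730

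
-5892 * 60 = -353520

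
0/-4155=0=0.00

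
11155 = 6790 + 4365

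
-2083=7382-9465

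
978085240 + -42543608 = 935541632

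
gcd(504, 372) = 12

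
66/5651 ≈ 0.0117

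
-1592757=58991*(-27)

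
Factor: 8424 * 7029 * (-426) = -1 * 2^4 * 3^7 * 11^1 * 13^1 * 71^2 = -25224438096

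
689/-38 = -18 - 5/38 ≈ -18.13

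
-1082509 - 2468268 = -3550777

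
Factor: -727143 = -1 * 3^1 * 163^1 * 1487^1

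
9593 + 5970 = 15563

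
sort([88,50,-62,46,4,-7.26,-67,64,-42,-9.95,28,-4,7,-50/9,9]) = [-67,-62,-42,-9.95,-7.26,-50/9,-4,4,7,9,28,46,50,64,88]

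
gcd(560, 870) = 10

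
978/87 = 326/29 ≈ 11.24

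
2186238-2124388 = 61850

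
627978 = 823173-195195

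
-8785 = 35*(-251)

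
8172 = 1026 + 7146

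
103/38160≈0.00270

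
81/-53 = -1 - 28/53 ≈ -1.53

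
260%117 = 26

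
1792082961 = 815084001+976998960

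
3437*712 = 2447144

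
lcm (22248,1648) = 44496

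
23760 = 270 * 88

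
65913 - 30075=35838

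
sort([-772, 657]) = [-772, 657]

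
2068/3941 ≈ 0.525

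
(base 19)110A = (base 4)1300332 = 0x1C3E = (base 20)I1A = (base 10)7230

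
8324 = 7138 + 1186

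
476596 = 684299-207703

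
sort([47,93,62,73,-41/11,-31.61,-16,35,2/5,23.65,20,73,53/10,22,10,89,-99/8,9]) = [-31.61,-16,-99/8,-41/11,2/5,53/10,9,10,20,22,23.65,35,47,62,73,73,89,93]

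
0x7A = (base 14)8A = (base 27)4E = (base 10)122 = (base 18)6E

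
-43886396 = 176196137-220082533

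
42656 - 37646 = 5010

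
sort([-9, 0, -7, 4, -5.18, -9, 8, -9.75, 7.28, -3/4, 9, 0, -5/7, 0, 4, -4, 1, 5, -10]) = [-10, -9.75, -9, -9, -7, -5.18, -4, -3/4, -5/7, 0, 0, 0, 1, 4, 4, 5, 7.28, 8, 9]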